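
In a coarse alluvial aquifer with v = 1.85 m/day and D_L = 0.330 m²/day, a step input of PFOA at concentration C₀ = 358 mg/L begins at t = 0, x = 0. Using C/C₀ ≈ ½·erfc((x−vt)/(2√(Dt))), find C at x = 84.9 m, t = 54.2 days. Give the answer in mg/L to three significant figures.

356 mg/L

For a continuous step input, C/C₀ ≈ ½·erfc((x−vt)/(2√(Dt))).
vt = 1.85 × 54.2 = 100.27 m and 2√(Dt) = 2√(0.330 × 54.2) = 8.458 m.
Argument (x−vt)/(2√(Dt)) = (84.9 − 100.27)/8.458 = -1.817; ½·erfc(-1.817) = 0.9949.
C = 358 × 0.9949 = 356 mg/L.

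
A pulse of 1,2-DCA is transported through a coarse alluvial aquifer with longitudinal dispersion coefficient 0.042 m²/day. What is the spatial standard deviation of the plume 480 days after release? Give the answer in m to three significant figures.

6.35 m

Dispersive spreading gives a Gaussian with σ² = 2Dt; advection only shifts the center.
σ = √(2 × 0.042 × 480) = 6.35 m.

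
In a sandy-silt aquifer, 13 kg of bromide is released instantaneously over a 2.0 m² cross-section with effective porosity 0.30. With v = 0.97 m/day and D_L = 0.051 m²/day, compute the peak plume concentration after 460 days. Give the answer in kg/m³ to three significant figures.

The peak of an instantaneous 1D plume sits at x = vt; there the Gaussian factor is 1 and C_max = M/(n_e·A·√(4πDt)), where n_e·A is the pore area the mass is dissolved in.
√(4πDt) = √(4π × 0.051 × 460) = 17.17 m, so C_max = 13/(0.30 × 2.0 × 17.17) = 1.26 kg/m³.

1.26 kg/m³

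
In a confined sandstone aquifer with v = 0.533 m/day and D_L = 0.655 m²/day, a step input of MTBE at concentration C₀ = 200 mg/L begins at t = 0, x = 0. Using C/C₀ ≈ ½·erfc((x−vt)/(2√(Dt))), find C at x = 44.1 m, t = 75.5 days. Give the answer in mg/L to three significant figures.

For a continuous step input, C/C₀ ≈ ½·erfc((x−vt)/(2√(Dt))).
vt = 0.533 × 75.5 = 40.2415 m and 2√(Dt) = 2√(0.655 × 75.5) = 14.06 m.
Argument (x−vt)/(2√(Dt)) = (44.1 − 40.2415)/14.06 = 0.2744; ½·erfc(0.2744) = 0.3490.
C = 200 × 0.3490 = 69.8 mg/L.

69.8 mg/L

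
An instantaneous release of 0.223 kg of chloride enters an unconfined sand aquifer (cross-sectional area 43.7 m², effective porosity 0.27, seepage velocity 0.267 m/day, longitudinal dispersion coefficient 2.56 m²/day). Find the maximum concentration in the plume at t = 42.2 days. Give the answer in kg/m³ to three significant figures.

0.000513 kg/m³

The peak of an instantaneous 1D plume sits at x = vt; there the Gaussian factor is 1 and C_max = M/(n_e·A·√(4πDt)), where n_e·A is the pore area the mass is dissolved in.
√(4πDt) = √(4π × 2.56 × 42.2) = 36.85 m, so C_max = 0.223/(0.27 × 43.7 × 36.85) = 0.000513 kg/m³.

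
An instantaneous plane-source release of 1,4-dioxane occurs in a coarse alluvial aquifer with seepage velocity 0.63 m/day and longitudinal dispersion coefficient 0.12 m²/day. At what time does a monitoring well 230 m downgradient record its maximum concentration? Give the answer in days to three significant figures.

For the 1D instantaneous-source solution, setting ∂C/∂t = 0 at fixed x gives v²t² + 2Dt − x² = 0, so t = (√(D² + v²x²) − D)/v².
√(D² + v²x²) = √(0.12² + 0.63² × 230²) = 144.9; v² = 0.3969.
t = (144.9 − 0.12)/0.3969 = 365 days (vs. the pure-advection estimate x/v = 365 d).

365 days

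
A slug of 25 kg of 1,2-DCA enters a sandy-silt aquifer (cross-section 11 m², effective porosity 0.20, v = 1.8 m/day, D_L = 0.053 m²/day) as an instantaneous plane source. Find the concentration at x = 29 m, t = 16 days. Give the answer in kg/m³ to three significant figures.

For an instantaneous plane source, C(x,t) = M/(n_e·A·√(4πDt)) · exp(−(x−vt)²/(4Dt)), with n_e·A the pore (flow) area.
Plume center vt = 1.8 × 16 = 28.8 m, so the well at 29 m is 0.2 m downgradient of the peak.
√(4πDt) = 3.264 m, giving peak height M/(n_e·A·√(4πDt)) = 25/(0.20 × 11 × 3.264) = 3.482 kg/m³.
(x−vt)²/(4Dt) = (0.2)²/(4 × 0.053 × 16) = 0.01179; exp(−0.01179) = 0.9883.
C = 3.482 × 0.9883 = 3.44 kg/m³.

3.44 kg/m³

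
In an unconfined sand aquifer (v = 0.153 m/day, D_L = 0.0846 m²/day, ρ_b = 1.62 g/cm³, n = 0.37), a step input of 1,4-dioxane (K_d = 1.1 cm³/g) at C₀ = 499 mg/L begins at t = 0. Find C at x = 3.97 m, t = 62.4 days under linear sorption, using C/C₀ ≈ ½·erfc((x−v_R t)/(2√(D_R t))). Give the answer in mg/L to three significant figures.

20.9 mg/L

Retardation factor R = 1 + ρ_b·K_d/n = 1 + 1.62 × 1.1/0.37 = 5.816.
Sorption retards both mechanisms: v_R = v/R = 0.02631 m/day, D_R = D/R = 0.01455 m²/day.
v_R·t = 0.02631 × 62.4 = 1.641744 m; 2√(D_R t) = 1.906 m; argument = (3.97 − 1.641744)/1.906 = 1.222.
C = C₀ × ½·erfc(1.222) = 499 × 0.04198 = 20.9 mg/L.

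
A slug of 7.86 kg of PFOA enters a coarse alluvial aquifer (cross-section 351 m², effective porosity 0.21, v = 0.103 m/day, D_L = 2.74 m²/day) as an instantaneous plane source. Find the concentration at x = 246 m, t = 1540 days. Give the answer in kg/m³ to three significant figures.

For an instantaneous plane source, C(x,t) = M/(n_e·A·√(4πDt)) · exp(−(x−vt)²/(4Dt)), with n_e·A the pore (flow) area.
Plume center vt = 0.103 × 1540 = 158.62 m, so the well at 246 m is 87.38 m downgradient of the peak.
√(4πDt) = 230.3 m, giving peak height M/(n_e·A·√(4πDt)) = 7.86/(0.21 × 351 × 230.3) = 0.0004630 kg/m³.
(x−vt)²/(4Dt) = (87.38)²/(4 × 2.74 × 1540) = 0.4524; exp(−0.4524) = 0.6361.
C = 0.0004630 × 0.6361 = 0.000295 kg/m³.

0.000295 kg/m³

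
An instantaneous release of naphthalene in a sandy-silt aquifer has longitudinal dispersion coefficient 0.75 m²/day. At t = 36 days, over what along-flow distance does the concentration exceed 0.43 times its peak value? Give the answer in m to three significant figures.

The plume is Gaussian with σ = √(2Dt) = √(2 × 0.75 × 36) = 7.348 m.
C/C_peak = exp(−Δx²/(2σ²)) = 0.43 ⇒ Δx = σ·√(−2 ln 0.43) = 7.348 × 1.299 = 9.545 m.
Width = 2Δx = 19.1 m.

19.1 m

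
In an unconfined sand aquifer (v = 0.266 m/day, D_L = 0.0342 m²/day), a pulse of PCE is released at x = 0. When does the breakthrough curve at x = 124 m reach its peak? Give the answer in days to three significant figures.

For the 1D instantaneous-source solution, setting ∂C/∂t = 0 at fixed x gives v²t² + 2Dt − x² = 0, so t = (√(D² + v²x²) − D)/v².
√(D² + v²x²) = √(0.0342² + 0.266² × 124²) = 32.98; v² = 0.070756.
t = (32.98 − 0.0342)/0.070756 = 466 days (vs. the pure-advection estimate x/v = 466 d).

466 days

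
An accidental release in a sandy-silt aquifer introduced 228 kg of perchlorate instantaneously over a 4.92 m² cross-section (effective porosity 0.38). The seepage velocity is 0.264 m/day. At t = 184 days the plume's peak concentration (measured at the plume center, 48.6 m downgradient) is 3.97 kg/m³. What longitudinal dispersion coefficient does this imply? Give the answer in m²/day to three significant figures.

At the plume center C_max = M/(n_e·A·√(4πDt)), so D = M²/(4πt·(n_e·A·C_max)²).
n_e·A·C_max = 0.38 × 4.92 × 3.97 = 7.422 kg/m.
D = 228²/(4π × 184 × 7.422²) = 0.408 m²/day.

0.408 m²/day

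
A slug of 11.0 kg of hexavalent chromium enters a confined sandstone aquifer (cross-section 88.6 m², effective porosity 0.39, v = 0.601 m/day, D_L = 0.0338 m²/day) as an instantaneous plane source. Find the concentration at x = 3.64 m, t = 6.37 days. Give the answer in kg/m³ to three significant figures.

For an instantaneous plane source, C(x,t) = M/(n_e·A·√(4πDt)) · exp(−(x−vt)²/(4Dt)), with n_e·A the pore (flow) area.
Plume center vt = 0.601 × 6.37 = 3.82837 m, so the well at 3.64 m is 0.18837 m upgradient of the peak.
√(4πDt) = 1.645 m, giving peak height M/(n_e·A·√(4πDt)) = 11.0/(0.39 × 88.6 × 1.645) = 0.1935 kg/m³.
(x−vt)²/(4Dt) = (-0.18837)²/(4 × 0.0338 × 6.37) = 0.04120; exp(−0.04120) = 0.9596.
C = 0.1935 × 0.9596 = 0.186 kg/m³.

0.186 kg/m³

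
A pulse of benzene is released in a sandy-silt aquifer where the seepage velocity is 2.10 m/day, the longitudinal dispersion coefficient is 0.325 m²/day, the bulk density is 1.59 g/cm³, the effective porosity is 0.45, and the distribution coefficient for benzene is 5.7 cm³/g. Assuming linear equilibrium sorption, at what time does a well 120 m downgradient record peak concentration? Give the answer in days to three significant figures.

1210 days

Retardation factor R = 1 + ρ_b·K_d/n = 1 + 1.59 × 5.7/0.45 = 21.14.
Sorption retards both mechanisms: v_R = v/R = 0.09934 m/day, D_R = D/R = 0.01537 m²/day.
Peak time from v_R²t² + 2D_R t − x² = 0: t = (√(D_R² + v_R²x²) − D_R)/v_R².
√(D_R² + v_R²x²) = √(0.01537² + 0.09934² × 120²) = 11.92; v_R² = 0.009868.
t = (11.92 − 0.01537)/0.009868 = 1210 days.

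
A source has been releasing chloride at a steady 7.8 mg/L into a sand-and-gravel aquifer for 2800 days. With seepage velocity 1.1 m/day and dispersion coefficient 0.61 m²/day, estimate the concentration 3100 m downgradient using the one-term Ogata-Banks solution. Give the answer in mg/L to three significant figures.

2.86 mg/L

For a continuous step input, C/C₀ ≈ ½·erfc((x−vt)/(2√(Dt))).
vt = 1.1 × 2800 = 3080 m and 2√(Dt) = 2√(0.61 × 2800) = 82.66 m.
Argument (x−vt)/(2√(Dt)) = (3100 − 3080)/82.66 = 0.2420; ½·erfc(0.2420) = 0.3661.
C = 7.8 × 0.3661 = 2.86 mg/L.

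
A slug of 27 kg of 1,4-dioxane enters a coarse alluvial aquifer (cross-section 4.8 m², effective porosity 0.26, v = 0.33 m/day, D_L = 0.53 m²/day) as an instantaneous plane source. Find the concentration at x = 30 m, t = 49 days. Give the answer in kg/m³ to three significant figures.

0.190 kg/m³

For an instantaneous plane source, C(x,t) = M/(n_e·A·√(4πDt)) · exp(−(x−vt)²/(4Dt)), with n_e·A the pore (flow) area.
Plume center vt = 0.33 × 49 = 16.17 m, so the well at 30 m is 13.83 m downgradient of the peak.
√(4πDt) = 18.07 m, giving peak height M/(n_e·A·√(4πDt)) = 27/(0.26 × 4.8 × 18.07) = 1.197 kg/m³.
(x−vt)²/(4Dt) = (13.83)²/(4 × 0.53 × 49) = 1.841; exp(−1.841) = 0.1587.
C = 1.197 × 0.1587 = 0.190 kg/m³.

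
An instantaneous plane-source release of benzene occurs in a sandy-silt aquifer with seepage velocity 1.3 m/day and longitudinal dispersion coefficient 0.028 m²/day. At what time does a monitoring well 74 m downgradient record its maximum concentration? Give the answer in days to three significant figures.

For the 1D instantaneous-source solution, setting ∂C/∂t = 0 at fixed x gives v²t² + 2Dt − x² = 0, so t = (√(D² + v²x²) − D)/v².
√(D² + v²x²) = √(0.028² + 1.3² × 74²) = 96.20; v² = 1.69.
t = (96.20 − 0.028)/1.69 = 56.9 days (vs. the pure-advection estimate x/v = 56.9 d).

56.9 days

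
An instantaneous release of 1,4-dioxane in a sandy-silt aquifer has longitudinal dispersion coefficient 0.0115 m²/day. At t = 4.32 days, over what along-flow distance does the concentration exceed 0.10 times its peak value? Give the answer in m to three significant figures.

The plume is Gaussian with σ = √(2Dt) = √(2 × 0.0115 × 4.32) = 0.3152 m.
C/C_peak = exp(−Δx²/(2σ²)) = 0.10 ⇒ Δx = σ·√(−2 ln 0.10) = 0.3152 × 2.146 = 0.6764 m.
Width = 2Δx = 1.35 m.

1.35 m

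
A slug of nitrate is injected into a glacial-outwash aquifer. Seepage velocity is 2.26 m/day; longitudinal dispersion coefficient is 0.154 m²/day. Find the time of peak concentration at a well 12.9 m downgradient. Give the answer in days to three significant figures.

For the 1D instantaneous-source solution, setting ∂C/∂t = 0 at fixed x gives v²t² + 2Dt − x² = 0, so t = (√(D² + v²x²) − D)/v².
√(D² + v²x²) = √(0.154² + 2.26² × 12.9²) = 29.15; v² = 5.1076.
t = (29.15 − 0.154)/5.1076 = 5.68 days (vs. the pure-advection estimate x/v = 5.71 d).

5.68 days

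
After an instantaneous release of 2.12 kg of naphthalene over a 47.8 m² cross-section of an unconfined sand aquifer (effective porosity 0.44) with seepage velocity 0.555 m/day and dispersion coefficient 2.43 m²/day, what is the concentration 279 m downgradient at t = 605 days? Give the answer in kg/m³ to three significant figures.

0.000429 kg/m³

For an instantaneous plane source, C(x,t) = M/(n_e·A·√(4πDt)) · exp(−(x−vt)²/(4Dt)), with n_e·A the pore (flow) area.
Plume center vt = 0.555 × 605 = 335.775 m, so the well at 279 m is 56.775 m upgradient of the peak.
√(4πDt) = 135.9 m, giving peak height M/(n_e·A·√(4πDt)) = 2.12/(0.44 × 47.8 × 135.9) = 0.0007417 kg/m³.
(x−vt)²/(4Dt) = (-56.775)²/(4 × 2.43 × 605) = 0.5481; exp(−0.5481) = 0.5780.
C = 0.0007417 × 0.5780 = 0.000429 kg/m³.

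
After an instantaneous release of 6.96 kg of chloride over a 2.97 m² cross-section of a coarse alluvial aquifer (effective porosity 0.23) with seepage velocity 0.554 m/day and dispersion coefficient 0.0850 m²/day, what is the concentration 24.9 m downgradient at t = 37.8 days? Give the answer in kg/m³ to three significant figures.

0.474 kg/m³

For an instantaneous plane source, C(x,t) = M/(n_e·A·√(4πDt)) · exp(−(x−vt)²/(4Dt)), with n_e·A the pore (flow) area.
Plume center vt = 0.554 × 37.8 = 20.9412 m, so the well at 24.9 m is 3.9588 m downgradient of the peak.
√(4πDt) = 6.354 m, giving peak height M/(n_e·A·√(4πDt)) = 6.96/(0.23 × 2.97 × 6.354) = 1.604 kg/m³.
(x−vt)²/(4Dt) = (3.9588)²/(4 × 0.0850 × 37.8) = 1.219; exp(−1.219) = 0.2955.
C = 1.604 × 0.2955 = 0.474 kg/m³.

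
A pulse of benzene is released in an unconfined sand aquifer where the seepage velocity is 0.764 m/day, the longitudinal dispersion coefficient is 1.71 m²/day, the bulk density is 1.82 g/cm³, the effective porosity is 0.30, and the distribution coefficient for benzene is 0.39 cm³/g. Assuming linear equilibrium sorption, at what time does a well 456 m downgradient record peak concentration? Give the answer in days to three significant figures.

Retardation factor R = 1 + ρ_b·K_d/n = 1 + 1.82 × 0.39/0.30 = 3.366.
Sorption retards both mechanisms: v_R = v/R = 0.2270 m/day, D_R = D/R = 0.5080 m²/day.
Peak time from v_R²t² + 2D_R t − x² = 0: t = (√(D_R² + v_R²x²) − D_R)/v_R².
√(D_R² + v_R²x²) = √(0.5080² + 0.2270² × 456²) = 103.5; v_R² = 0.05153.
t = (103.5 − 0.5080)/0.05153 = 2000 days.

2000 days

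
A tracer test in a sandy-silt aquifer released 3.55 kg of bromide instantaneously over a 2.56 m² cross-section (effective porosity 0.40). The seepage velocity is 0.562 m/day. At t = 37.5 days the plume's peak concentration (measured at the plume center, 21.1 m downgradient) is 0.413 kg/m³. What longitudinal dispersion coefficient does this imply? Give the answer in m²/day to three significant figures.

0.150 m²/day

At the plume center C_max = M/(n_e·A·√(4πDt)), so D = M²/(4πt·(n_e·A·C_max)²).
n_e·A·C_max = 0.40 × 2.56 × 0.413 = 0.4229 kg/m.
D = 3.55²/(4π × 37.5 × 0.4229²) = 0.150 m²/day.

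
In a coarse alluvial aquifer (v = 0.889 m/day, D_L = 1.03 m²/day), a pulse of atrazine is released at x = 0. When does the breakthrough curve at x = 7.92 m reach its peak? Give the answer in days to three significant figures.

For the 1D instantaneous-source solution, setting ∂C/∂t = 0 at fixed x gives v²t² + 2Dt − x² = 0, so t = (√(D² + v²x²) − D)/v².
√(D² + v²x²) = √(1.03² + 0.889² × 7.92²) = 7.116; v² = 0.790321.
t = (7.116 − 1.03)/0.790321 = 7.70 days (vs. the pure-advection estimate x/v = 8.91 d).

7.70 days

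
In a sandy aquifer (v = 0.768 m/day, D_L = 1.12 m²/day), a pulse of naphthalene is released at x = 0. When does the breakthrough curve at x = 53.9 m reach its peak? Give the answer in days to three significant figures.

For the 1D instantaneous-source solution, setting ∂C/∂t = 0 at fixed x gives v²t² + 2Dt − x² = 0, so t = (√(D² + v²x²) − D)/v².
√(D² + v²x²) = √(1.12² + 0.768² × 53.9²) = 41.41; v² = 0.589824.
t = (41.41 − 1.12)/0.589824 = 68.3 days (vs. the pure-advection estimate x/v = 70.2 d).

68.3 days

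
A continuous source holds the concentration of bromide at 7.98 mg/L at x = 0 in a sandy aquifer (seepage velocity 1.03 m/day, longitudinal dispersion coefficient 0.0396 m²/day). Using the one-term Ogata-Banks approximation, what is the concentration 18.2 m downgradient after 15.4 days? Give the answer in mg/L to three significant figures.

0.137 mg/L

For a continuous step input, C/C₀ ≈ ½·erfc((x−vt)/(2√(Dt))).
vt = 1.03 × 15.4 = 15.862 m and 2√(Dt) = 2√(0.0396 × 15.4) = 1.562 m.
Argument (x−vt)/(2√(Dt)) = (18.2 − 15.862)/1.562 = 1.497; ½·erfc(1.497) = 0.01713.
C = 7.98 × 0.01713 = 0.137 mg/L.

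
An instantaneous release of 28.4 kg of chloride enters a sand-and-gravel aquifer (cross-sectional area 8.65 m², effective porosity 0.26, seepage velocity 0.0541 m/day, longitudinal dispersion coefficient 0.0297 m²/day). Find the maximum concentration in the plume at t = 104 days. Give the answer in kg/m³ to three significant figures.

2.03 kg/m³

The peak of an instantaneous 1D plume sits at x = vt; there the Gaussian factor is 1 and C_max = M/(n_e·A·√(4πDt)), where n_e·A is the pore area the mass is dissolved in.
√(4πDt) = √(4π × 0.0297 × 104) = 6.230 m, so C_max = 28.4/(0.26 × 8.65 × 6.230) = 2.03 kg/m³.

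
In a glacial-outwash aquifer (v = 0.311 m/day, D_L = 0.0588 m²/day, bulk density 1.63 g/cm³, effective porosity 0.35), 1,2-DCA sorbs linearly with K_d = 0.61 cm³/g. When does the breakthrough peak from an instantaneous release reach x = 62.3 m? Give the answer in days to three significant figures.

Retardation factor R = 1 + ρ_b·K_d/n = 1 + 1.63 × 0.61/0.35 = 3.841.
Sorption retards both mechanisms: v_R = v/R = 0.08097 m/day, D_R = D/R = 0.01531 m²/day.
Peak time from v_R²t² + 2D_R t − x² = 0: t = (√(D_R² + v_R²x²) − D_R)/v_R².
√(D_R² + v_R²x²) = √(0.01531² + 0.08097² × 62.3²) = 5.044; v_R² = 0.006556.
t = (5.044 − 0.01531)/0.006556 = 767 days.

767 days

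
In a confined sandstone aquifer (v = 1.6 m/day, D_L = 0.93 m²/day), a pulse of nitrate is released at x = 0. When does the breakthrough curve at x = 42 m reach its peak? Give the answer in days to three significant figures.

25.9 days

For the 1D instantaneous-source solution, setting ∂C/∂t = 0 at fixed x gives v²t² + 2Dt − x² = 0, so t = (√(D² + v²x²) − D)/v².
√(D² + v²x²) = √(0.93² + 1.6² × 42²) = 67.21; v² = 2.56.
t = (67.21 − 0.93)/2.56 = 25.9 days (vs. the pure-advection estimate x/v = 26.2 d).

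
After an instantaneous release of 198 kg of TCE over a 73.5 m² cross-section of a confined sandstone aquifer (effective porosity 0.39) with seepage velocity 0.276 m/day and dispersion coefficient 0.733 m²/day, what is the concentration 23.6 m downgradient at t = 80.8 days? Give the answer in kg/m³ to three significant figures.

0.251 kg/m³

For an instantaneous plane source, C(x,t) = M/(n_e·A·√(4πDt)) · exp(−(x−vt)²/(4Dt)), with n_e·A the pore (flow) area.
Plume center vt = 0.276 × 80.8 = 22.3008 m, so the well at 23.6 m is 1.2992 m downgradient of the peak.
√(4πDt) = 27.28 m, giving peak height M/(n_e·A·√(4πDt)) = 198/(0.39 × 73.5 × 27.28) = 0.2532 kg/m³.
(x−vt)²/(4Dt) = (1.2992)²/(4 × 0.733 × 80.8) = 0.007125; exp(−0.007125) = 0.9929.
C = 0.2532 × 0.9929 = 0.251 kg/m³.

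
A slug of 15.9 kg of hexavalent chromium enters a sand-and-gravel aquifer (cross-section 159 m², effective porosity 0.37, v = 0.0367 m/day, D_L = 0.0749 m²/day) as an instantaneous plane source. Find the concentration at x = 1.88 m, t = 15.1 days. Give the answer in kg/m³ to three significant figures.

0.0486 kg/m³

For an instantaneous plane source, C(x,t) = M/(n_e·A·√(4πDt)) · exp(−(x−vt)²/(4Dt)), with n_e·A the pore (flow) area.
Plume center vt = 0.0367 × 15.1 = 0.55417 m, so the well at 1.88 m is 1.32583 m downgradient of the peak.
√(4πDt) = 3.770 m, giving peak height M/(n_e·A·√(4πDt)) = 15.9/(0.37 × 159 × 3.770) = 0.07169 kg/m³.
(x−vt)²/(4Dt) = (1.32583)²/(4 × 0.0749 × 15.1) = 0.3886; exp(−0.3886) = 0.6780.
C = 0.07169 × 0.6780 = 0.0486 kg/m³.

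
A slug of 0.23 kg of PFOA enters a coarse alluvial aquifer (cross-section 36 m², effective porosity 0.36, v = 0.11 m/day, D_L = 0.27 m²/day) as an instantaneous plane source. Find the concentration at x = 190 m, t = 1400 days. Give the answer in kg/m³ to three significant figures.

For an instantaneous plane source, C(x,t) = M/(n_e·A·√(4πDt)) · exp(−(x−vt)²/(4Dt)), with n_e·A the pore (flow) area.
Plume center vt = 0.11 × 1400 = 154 m, so the well at 190 m is 36 m downgradient of the peak.
√(4πDt) = 68.92 m, giving peak height M/(n_e·A·√(4πDt)) = 0.23/(0.36 × 36 × 68.92) = 0.0002575 kg/m³.
(x−vt)²/(4Dt) = (36)²/(4 × 0.27 × 1400) = 0.8571; exp(−0.8571) = 0.4244.
C = 0.0002575 × 0.4244 = 0.000109 kg/m³.

0.000109 kg/m³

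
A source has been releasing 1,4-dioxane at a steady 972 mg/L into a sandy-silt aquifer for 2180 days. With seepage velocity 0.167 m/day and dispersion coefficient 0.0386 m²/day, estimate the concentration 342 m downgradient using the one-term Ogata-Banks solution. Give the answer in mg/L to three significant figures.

For a continuous step input, C/C₀ ≈ ½·erfc((x−vt)/(2√(Dt))).
vt = 0.167 × 2180 = 364.06 m and 2√(Dt) = 2√(0.0386 × 2180) = 18.35 m.
Argument (x−vt)/(2√(Dt)) = (342 − 364.06)/18.35 = -1.202; ½·erfc(-1.202) = 0.9554.
C = 972 × 0.9554 = 929 mg/L.

929 mg/L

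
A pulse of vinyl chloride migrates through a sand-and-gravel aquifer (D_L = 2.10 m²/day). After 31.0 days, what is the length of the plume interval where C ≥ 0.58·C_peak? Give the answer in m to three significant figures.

The plume is Gaussian with σ = √(2Dt) = √(2 × 2.10 × 31.0) = 11.41 m.
C/C_peak = exp(−Δx²/(2σ²)) = 0.58 ⇒ Δx = σ·√(−2 ln 0.58) = 11.41 × 1.044 = 11.91 m.
Width = 2Δx = 23.8 m.

23.8 m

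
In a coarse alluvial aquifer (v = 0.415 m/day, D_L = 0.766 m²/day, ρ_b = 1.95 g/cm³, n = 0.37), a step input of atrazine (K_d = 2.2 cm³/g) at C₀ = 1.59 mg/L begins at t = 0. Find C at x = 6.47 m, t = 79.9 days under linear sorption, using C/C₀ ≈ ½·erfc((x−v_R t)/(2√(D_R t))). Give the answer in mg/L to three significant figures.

0.174 mg/L

Retardation factor R = 1 + ρ_b·K_d/n = 1 + 1.95 × 2.2/0.37 = 12.59.
Sorption retards both mechanisms: v_R = v/R = 0.03296 m/day, D_R = D/R = 0.06084 m²/day.
v_R·t = 0.03296 × 79.9 = 2.633504 m; 2√(D_R t) = 4.410 m; argument = (6.47 − 2.633504)/4.410 = 0.8700.
C = C₀ × ½·erfc(0.8700) = 1.59 × 0.1093 = 0.174 mg/L.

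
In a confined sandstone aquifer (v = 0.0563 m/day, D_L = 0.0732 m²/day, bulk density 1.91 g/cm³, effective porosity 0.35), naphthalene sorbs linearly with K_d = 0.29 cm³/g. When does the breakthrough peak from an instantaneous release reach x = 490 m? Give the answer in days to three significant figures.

Retardation factor R = 1 + ρ_b·K_d/n = 1 + 1.91 × 0.29/0.35 = 2.583.
Sorption retards both mechanisms: v_R = v/R = 0.02180 m/day, D_R = D/R = 0.02834 m²/day.
Peak time from v_R²t² + 2D_R t − x² = 0: t = (√(D_R² + v_R²x²) − D_R)/v_R².
√(D_R² + v_R²x²) = √(0.02834² + 0.02180² × 490²) = 10.68; v_R² = 0.0004752.
t = (10.68 − 0.02834)/0.0004752 = 22400 days.

22400 days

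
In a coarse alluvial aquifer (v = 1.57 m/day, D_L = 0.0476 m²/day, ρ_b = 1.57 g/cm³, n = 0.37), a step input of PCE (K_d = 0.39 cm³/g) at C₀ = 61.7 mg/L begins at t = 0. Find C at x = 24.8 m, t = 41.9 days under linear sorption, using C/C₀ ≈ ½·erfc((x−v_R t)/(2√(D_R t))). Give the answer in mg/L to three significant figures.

Retardation factor R = 1 + ρ_b·K_d/n = 1 + 1.57 × 0.39/0.37 = 2.655.
Sorption retards both mechanisms: v_R = v/R = 0.5913 m/day, D_R = D/R = 0.01793 m²/day.
v_R·t = 0.5913 × 41.9 = 24.77547 m; 2√(D_R t) = 1.734 m; argument = (24.8 − 24.77547)/1.734 = 0.01415.
C = C₀ × ½·erfc(0.01415) = 61.7 × 0.4920 = 30.4 mg/L.

30.4 mg/L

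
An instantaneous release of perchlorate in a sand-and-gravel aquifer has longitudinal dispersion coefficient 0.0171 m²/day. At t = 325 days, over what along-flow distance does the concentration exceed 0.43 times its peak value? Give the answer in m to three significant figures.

The plume is Gaussian with σ = √(2Dt) = √(2 × 0.0171 × 325) = 3.334 m.
C/C_peak = exp(−Δx²/(2σ²)) = 0.43 ⇒ Δx = σ·√(−2 ln 0.43) = 3.334 × 1.299 = 4.331 m.
Width = 2Δx = 8.66 m.

8.66 m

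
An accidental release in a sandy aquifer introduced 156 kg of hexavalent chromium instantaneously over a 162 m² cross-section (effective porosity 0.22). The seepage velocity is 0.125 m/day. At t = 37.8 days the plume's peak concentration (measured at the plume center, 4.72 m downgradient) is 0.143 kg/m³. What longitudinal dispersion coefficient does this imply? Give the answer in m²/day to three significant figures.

1.97 m²/day

At the plume center C_max = M/(n_e·A·√(4πDt)), so D = M²/(4πt·(n_e·A·C_max)²).
n_e·A·C_max = 0.22 × 162 × 0.143 = 5.097 kg/m.
D = 156²/(4π × 37.8 × 5.097²) = 1.97 m²/day.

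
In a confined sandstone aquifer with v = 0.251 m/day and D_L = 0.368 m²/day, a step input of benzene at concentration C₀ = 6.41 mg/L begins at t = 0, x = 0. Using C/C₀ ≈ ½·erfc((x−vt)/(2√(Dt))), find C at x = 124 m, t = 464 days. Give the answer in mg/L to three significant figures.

For a continuous step input, C/C₀ ≈ ½·erfc((x−vt)/(2√(Dt))).
vt = 0.251 × 464 = 116.464 m and 2√(Dt) = 2√(0.368 × 464) = 26.13 m.
Argument (x−vt)/(2√(Dt)) = (124 − 116.464)/26.13 = 0.2884; ½·erfc(0.2884) = 0.3417.
C = 6.41 × 0.3417 = 2.19 mg/L.

2.19 mg/L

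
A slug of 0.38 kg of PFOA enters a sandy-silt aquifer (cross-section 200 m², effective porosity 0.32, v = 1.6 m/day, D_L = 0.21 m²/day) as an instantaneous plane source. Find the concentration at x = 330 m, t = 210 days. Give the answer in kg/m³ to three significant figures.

For an instantaneous plane source, C(x,t) = M/(n_e·A·√(4πDt)) · exp(−(x−vt)²/(4Dt)), with n_e·A the pore (flow) area.
Plume center vt = 1.6 × 210 = 336 m, so the well at 330 m is 6 m upgradient of the peak.
√(4πDt) = 23.54 m, giving peak height M/(n_e·A·√(4πDt)) = 0.38/(0.32 × 200 × 23.54) = 0.0002522 kg/m³.
(x−vt)²/(4Dt) = (-6)²/(4 × 0.21 × 210) = 0.2041; exp(−0.2041) = 0.8154.
C = 0.0002522 × 0.8154 = 0.000206 kg/m³.

0.000206 kg/m³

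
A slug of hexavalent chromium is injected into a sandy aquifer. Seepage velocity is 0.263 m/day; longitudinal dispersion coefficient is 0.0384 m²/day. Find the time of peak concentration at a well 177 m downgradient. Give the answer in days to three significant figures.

For the 1D instantaneous-source solution, setting ∂C/∂t = 0 at fixed x gives v²t² + 2Dt − x² = 0, so t = (√(D² + v²x²) − D)/v².
√(D² + v²x²) = √(0.0384² + 0.263² × 177²) = 46.55; v² = 0.069169.
t = (46.55 − 0.0384)/0.069169 = 672 days (vs. the pure-advection estimate x/v = 673 d).

672 days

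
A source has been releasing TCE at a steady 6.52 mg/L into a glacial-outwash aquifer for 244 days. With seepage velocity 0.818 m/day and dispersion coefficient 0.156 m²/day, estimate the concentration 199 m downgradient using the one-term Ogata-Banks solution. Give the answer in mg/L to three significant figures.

For a continuous step input, C/C₀ ≈ ½·erfc((x−vt)/(2√(Dt))).
vt = 0.818 × 244 = 199.592 m and 2√(Dt) = 2√(0.156 × 244) = 12.34 m.
Argument (x−vt)/(2√(Dt)) = (199 − 199.592)/12.34 = -0.04797; ½·erfc(-0.04797) = 0.5270.
C = 6.52 × 0.5270 = 3.44 mg/L.

3.44 mg/L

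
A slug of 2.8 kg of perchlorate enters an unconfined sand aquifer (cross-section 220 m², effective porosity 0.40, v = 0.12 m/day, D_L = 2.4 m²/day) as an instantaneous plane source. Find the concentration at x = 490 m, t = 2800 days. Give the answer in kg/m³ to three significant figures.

For an instantaneous plane source, C(x,t) = M/(n_e·A·√(4πDt)) · exp(−(x−vt)²/(4Dt)), with n_e·A the pore (flow) area.
Plume center vt = 0.12 × 2800 = 336 m, so the well at 490 m is 154 m downgradient of the peak.
√(4πDt) = 290.6 m, giving peak height M/(n_e·A·√(4πDt)) = 2.8/(0.40 × 220 × 290.6) = 0.0001095 kg/m³.
(x−vt)²/(4Dt) = (154)²/(4 × 2.4 × 2800) = 0.8823; exp(−0.8823) = 0.4138.
C = 0.0001095 × 0.4138 = 4.53e-05 kg/m³.

4.53e-05 kg/m³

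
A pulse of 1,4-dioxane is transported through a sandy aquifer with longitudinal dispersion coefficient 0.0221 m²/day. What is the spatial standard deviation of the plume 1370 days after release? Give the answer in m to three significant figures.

Dispersive spreading gives a Gaussian with σ² = 2Dt; advection only shifts the center.
σ = √(2 × 0.0221 × 1370) = 7.78 m.

7.78 m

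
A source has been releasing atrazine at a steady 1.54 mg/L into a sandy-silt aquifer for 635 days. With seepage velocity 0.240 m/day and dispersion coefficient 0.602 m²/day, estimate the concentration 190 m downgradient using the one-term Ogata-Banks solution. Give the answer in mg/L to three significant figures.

For a continuous step input, C/C₀ ≈ ½·erfc((x−vt)/(2√(Dt))).
vt = 0.240 × 635 = 152.4 m and 2√(Dt) = 2√(0.602 × 635) = 39.10 m.
Argument (x−vt)/(2√(Dt)) = (190 − 152.4)/39.10 = 0.9616; ½·erfc(0.9616) = 0.08693.
C = 1.54 × 0.08693 = 0.134 mg/L.

0.134 mg/L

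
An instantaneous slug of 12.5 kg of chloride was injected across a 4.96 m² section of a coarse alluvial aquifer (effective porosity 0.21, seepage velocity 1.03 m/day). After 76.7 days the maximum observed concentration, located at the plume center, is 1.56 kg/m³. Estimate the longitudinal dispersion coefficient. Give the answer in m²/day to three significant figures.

0.0614 m²/day

At the plume center C_max = M/(n_e·A·√(4πDt)), so D = M²/(4πt·(n_e·A·C_max)²).
n_e·A·C_max = 0.21 × 4.96 × 1.56 = 1.625 kg/m.
D = 12.5²/(4π × 76.7 × 1.625²) = 0.0614 m²/day.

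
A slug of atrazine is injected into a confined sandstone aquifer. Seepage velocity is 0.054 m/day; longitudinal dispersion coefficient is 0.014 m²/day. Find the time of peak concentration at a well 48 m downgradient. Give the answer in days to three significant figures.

884 days

For the 1D instantaneous-source solution, setting ∂C/∂t = 0 at fixed x gives v²t² + 2Dt − x² = 0, so t = (√(D² + v²x²) − D)/v².
√(D² + v²x²) = √(0.014² + 0.054² × 48²) = 2.592; v² = 0.002916.
t = (2.592 − 0.014)/0.002916 = 884 days (vs. the pure-advection estimate x/v = 889 d).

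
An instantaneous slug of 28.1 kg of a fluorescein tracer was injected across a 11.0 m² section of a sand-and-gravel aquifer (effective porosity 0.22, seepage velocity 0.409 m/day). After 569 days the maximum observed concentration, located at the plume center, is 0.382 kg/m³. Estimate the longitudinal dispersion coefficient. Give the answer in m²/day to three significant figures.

At the plume center C_max = M/(n_e·A·√(4πDt)), so D = M²/(4πt·(n_e·A·C_max)²).
n_e·A·C_max = 0.22 × 11.0 × 0.382 = 0.9244 kg/m.
D = 28.1²/(4π × 569 × 0.9244²) = 0.129 m²/day.

0.129 m²/day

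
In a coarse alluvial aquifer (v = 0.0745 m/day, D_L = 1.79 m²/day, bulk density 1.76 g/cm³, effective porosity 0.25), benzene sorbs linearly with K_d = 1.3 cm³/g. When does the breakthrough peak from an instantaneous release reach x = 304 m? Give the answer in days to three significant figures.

38300 days

Retardation factor R = 1 + ρ_b·K_d/n = 1 + 1.76 × 1.3/0.25 = 10.15.
Sorption retards both mechanisms: v_R = v/R = 0.007340 m/day, D_R = D/R = 0.1764 m²/day.
Peak time from v_R²t² + 2D_R t − x² = 0: t = (√(D_R² + v_R²x²) − D_R)/v_R².
√(D_R² + v_R²x²) = √(0.1764² + 0.007340² × 304²) = 2.238; v_R² = 5.388e-05.
t = (2.238 − 0.1764)/5.388e-05 = 38300 days.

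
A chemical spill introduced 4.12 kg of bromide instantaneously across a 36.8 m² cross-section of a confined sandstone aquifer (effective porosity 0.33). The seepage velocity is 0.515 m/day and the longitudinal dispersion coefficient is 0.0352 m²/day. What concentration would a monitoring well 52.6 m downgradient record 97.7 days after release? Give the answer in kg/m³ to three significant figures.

0.0353 kg/m³

For an instantaneous plane source, C(x,t) = M/(n_e·A·√(4πDt)) · exp(−(x−vt)²/(4Dt)), with n_e·A the pore (flow) area.
Plume center vt = 0.515 × 97.7 = 50.3155 m, so the well at 52.6 m is 2.2845 m downgradient of the peak.
√(4πDt) = 6.574 m, giving peak height M/(n_e·A·√(4πDt)) = 4.12/(0.33 × 36.8 × 6.574) = 0.05161 kg/m³.
(x−vt)²/(4Dt) = (2.2845)²/(4 × 0.0352 × 97.7) = 0.3794; exp(−0.3794) = 0.6843.
C = 0.05161 × 0.6843 = 0.0353 kg/m³.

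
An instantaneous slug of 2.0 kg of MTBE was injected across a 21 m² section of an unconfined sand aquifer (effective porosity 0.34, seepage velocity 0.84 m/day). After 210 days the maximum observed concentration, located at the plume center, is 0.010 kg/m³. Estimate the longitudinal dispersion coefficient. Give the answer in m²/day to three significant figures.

0.297 m²/day

At the plume center C_max = M/(n_e·A·√(4πDt)), so D = M²/(4πt·(n_e·A·C_max)²).
n_e·A·C_max = 0.34 × 21 × 0.010 = 0.07140 kg/m.
D = 2.0²/(4π × 210 × 0.07140²) = 0.297 m²/day.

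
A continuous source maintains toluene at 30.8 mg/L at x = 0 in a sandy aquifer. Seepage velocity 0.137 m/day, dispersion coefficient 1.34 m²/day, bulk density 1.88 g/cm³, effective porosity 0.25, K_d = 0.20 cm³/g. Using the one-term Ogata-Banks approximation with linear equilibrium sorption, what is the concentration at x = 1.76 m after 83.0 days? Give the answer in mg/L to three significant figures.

19.0 mg/L

Retardation factor R = 1 + ρ_b·K_d/n = 1 + 1.88 × 0.20/0.25 = 2.504.
Sorption retards both mechanisms: v_R = v/R = 0.05471 m/day, D_R = D/R = 0.5351 m²/day.
v_R·t = 0.05471 × 83.0 = 4.54093 m; 2√(D_R t) = 13.33 m; argument = (1.76 − 4.54093)/13.33 = -0.2086.
C = C₀ × ½·erfc(-0.2086) = 30.8 × 0.6160 = 19.0 mg/L.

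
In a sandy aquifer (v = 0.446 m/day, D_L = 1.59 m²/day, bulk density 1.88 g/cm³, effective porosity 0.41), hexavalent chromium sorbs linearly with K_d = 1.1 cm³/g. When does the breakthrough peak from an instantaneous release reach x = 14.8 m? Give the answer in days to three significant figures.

Retardation factor R = 1 + ρ_b·K_d/n = 1 + 1.88 × 1.1/0.41 = 6.044.
Sorption retards both mechanisms: v_R = v/R = 0.07379 m/day, D_R = D/R = 0.2631 m²/day.
Peak time from v_R²t² + 2D_R t − x² = 0: t = (√(D_R² + v_R²x²) − D_R)/v_R².
√(D_R² + v_R²x²) = √(0.2631² + 0.07379² × 14.8²) = 1.123; v_R² = 0.005445.
t = (1.123 − 0.2631)/0.005445 = 158 days.

158 days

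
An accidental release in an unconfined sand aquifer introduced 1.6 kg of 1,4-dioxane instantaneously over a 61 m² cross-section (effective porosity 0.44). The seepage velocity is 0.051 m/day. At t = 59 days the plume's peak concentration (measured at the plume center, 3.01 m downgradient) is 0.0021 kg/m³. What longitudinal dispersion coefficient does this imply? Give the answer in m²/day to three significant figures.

At the plume center C_max = M/(n_e·A·√(4πDt)), so D = M²/(4πt·(n_e·A·C_max)²).
n_e·A·C_max = 0.44 × 61 × 0.0021 = 0.05636 kg/m.
D = 1.6²/(4π × 59 × 0.05636²) = 1.09 m²/day.

1.09 m²/day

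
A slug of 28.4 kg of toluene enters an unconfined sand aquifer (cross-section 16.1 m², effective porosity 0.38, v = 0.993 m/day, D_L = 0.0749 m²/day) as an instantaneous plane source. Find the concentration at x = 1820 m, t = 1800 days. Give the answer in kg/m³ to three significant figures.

0.0157 kg/m³

For an instantaneous plane source, C(x,t) = M/(n_e·A·√(4πDt)) · exp(−(x−vt)²/(4Dt)), with n_e·A the pore (flow) area.
Plume center vt = 0.993 × 1800 = 1787.4 m, so the well at 1820 m is 32.6 m downgradient of the peak.
√(4πDt) = 41.16 m, giving peak height M/(n_e·A·√(4πDt)) = 28.4/(0.38 × 16.1 × 41.16) = 0.1128 kg/m³.
(x−vt)²/(4Dt) = (32.6)²/(4 × 0.0749 × 1800) = 1.971; exp(−1.971) = 0.1393.
C = 0.1128 × 0.1393 = 0.0157 kg/m³.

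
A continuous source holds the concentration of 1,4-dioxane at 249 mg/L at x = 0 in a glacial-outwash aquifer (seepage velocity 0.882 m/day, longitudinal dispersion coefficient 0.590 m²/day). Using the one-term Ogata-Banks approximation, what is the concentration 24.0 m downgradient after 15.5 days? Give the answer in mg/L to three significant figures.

1.96 mg/L

For a continuous step input, C/C₀ ≈ ½·erfc((x−vt)/(2√(Dt))).
vt = 0.882 × 15.5 = 13.671 m and 2√(Dt) = 2√(0.590 × 15.5) = 6.048 m.
Argument (x−vt)/(2√(Dt)) = (24.0 − 13.671)/6.048 = 1.708; ½·erfc(1.708) = 0.007857.
C = 249 × 0.007857 = 1.96 mg/L.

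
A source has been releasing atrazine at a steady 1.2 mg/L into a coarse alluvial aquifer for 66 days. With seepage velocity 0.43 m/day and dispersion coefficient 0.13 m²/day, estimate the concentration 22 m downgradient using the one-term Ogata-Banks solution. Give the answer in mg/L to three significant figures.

For a continuous step input, C/C₀ ≈ ½·erfc((x−vt)/(2√(Dt))).
vt = 0.43 × 66 = 28.38 m and 2√(Dt) = 2√(0.13 × 66) = 5.858 m.
Argument (x−vt)/(2√(Dt)) = (22 − 28.38)/5.858 = -1.089; ½·erfc(-1.089) = 0.9382.
C = 1.2 × 0.9382 = 1.13 mg/L.

1.13 mg/L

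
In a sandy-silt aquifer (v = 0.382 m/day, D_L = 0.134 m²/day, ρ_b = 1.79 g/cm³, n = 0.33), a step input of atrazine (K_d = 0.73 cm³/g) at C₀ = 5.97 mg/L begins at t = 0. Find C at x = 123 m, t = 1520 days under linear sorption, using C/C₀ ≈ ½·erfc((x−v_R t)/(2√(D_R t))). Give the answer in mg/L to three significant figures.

1.53 mg/L

Retardation factor R = 1 + ρ_b·K_d/n = 1 + 1.79 × 0.73/0.33 = 4.960.
Sorption retards both mechanisms: v_R = v/R = 0.07702 m/day, D_R = D/R = 0.02702 m²/day.
v_R·t = 0.07702 × 1520 = 117.0704 m; 2√(D_R t) = 12.82 m; argument = (123 − 117.0704)/12.82 = 0.4625.
C = C₀ × ½·erfc(0.4625) = 5.97 × 0.2565 = 1.53 mg/L.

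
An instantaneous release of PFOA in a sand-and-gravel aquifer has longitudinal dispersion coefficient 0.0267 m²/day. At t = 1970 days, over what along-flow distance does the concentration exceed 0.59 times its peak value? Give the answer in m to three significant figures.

21.1 m

The plume is Gaussian with σ = √(2Dt) = √(2 × 0.0267 × 1970) = 10.26 m.
C/C_peak = exp(−Δx²/(2σ²)) = 0.59 ⇒ Δx = σ·√(−2 ln 0.59) = 10.26 × 1.027 = 10.54 m.
Width = 2Δx = 21.1 m.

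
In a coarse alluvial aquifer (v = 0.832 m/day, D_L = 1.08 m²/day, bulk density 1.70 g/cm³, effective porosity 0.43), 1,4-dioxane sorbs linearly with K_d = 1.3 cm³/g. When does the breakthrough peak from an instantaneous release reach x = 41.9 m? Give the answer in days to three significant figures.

Retardation factor R = 1 + ρ_b·K_d/n = 1 + 1.70 × 1.3/0.43 = 6.140.
Sorption retards both mechanisms: v_R = v/R = 0.1355 m/day, D_R = D/R = 0.1759 m²/day.
Peak time from v_R²t² + 2D_R t − x² = 0: t = (√(D_R² + v_R²x²) − D_R)/v_R².
√(D_R² + v_R²x²) = √(0.1759² + 0.1355² × 41.9²) = 5.680; v_R² = 0.01836.
t = (5.680 − 0.1759)/0.01836 = 300 days.

300 days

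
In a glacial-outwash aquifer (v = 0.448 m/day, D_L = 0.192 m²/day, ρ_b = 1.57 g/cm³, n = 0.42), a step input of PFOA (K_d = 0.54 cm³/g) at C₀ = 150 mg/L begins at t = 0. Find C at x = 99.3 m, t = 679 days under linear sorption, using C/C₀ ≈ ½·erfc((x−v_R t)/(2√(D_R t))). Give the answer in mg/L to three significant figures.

Retardation factor R = 1 + ρ_b·K_d/n = 1 + 1.57 × 0.54/0.42 = 3.019.
Sorption retards both mechanisms: v_R = v/R = 0.1484 m/day, D_R = D/R = 0.06360 m²/day.
v_R·t = 0.1484 × 679 = 100.7636 m; 2√(D_R t) = 13.14 m; argument = (99.3 − 100.7636)/13.14 = -0.1114.
C = C₀ × ½·erfc(-0.1114) = 150 × 0.5626 = 84.4 mg/L.

84.4 mg/L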